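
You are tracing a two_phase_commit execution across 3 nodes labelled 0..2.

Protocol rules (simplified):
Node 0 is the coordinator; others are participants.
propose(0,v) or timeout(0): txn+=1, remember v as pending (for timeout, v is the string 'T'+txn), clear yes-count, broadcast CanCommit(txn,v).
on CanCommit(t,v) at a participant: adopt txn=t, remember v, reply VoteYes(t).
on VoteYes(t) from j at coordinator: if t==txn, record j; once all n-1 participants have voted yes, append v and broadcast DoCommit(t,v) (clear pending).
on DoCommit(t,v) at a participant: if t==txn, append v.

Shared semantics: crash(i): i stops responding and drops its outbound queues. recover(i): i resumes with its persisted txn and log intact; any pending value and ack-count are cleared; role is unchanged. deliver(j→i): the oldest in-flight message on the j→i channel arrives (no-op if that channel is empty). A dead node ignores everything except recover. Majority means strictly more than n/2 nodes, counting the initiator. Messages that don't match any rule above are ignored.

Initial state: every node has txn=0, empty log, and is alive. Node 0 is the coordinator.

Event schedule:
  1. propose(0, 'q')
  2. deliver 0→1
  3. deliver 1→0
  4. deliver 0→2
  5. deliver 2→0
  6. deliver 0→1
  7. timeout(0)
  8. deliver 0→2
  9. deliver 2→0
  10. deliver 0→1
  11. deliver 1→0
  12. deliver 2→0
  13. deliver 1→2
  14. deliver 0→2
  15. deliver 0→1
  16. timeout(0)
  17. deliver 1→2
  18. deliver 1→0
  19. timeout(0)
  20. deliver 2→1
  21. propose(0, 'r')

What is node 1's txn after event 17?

2

e1 propose(0,'q'): 0[coor,t=1,-]
e2 deliver 0→1: 1[part,t=1,-]
e3 deliver 1→0: ·
e4 deliver 0→2: 2[part,t=1,-]
e5 deliver 2→0: 0[coor,t=1,q]
e6 deliver 0→1: 1[part,t=1,q]
e7 timeout(0): 0[coor,t=2,q]
e8 deliver 0→2: 2[part,t=1,q]
e9 deliver 2→0: ·
e10 deliver 0→1: 1[part,t=2,q]
e11 deliver 1→0: ·
e12 deliver 2→0: ·
e13 deliver 1→2: ·
e14 deliver 0→2: 2[part,t=2,q]
e15 deliver 0→1: ·
e16 timeout(0): 0[coor,t=3,q]
e17 deliver 1→2: ·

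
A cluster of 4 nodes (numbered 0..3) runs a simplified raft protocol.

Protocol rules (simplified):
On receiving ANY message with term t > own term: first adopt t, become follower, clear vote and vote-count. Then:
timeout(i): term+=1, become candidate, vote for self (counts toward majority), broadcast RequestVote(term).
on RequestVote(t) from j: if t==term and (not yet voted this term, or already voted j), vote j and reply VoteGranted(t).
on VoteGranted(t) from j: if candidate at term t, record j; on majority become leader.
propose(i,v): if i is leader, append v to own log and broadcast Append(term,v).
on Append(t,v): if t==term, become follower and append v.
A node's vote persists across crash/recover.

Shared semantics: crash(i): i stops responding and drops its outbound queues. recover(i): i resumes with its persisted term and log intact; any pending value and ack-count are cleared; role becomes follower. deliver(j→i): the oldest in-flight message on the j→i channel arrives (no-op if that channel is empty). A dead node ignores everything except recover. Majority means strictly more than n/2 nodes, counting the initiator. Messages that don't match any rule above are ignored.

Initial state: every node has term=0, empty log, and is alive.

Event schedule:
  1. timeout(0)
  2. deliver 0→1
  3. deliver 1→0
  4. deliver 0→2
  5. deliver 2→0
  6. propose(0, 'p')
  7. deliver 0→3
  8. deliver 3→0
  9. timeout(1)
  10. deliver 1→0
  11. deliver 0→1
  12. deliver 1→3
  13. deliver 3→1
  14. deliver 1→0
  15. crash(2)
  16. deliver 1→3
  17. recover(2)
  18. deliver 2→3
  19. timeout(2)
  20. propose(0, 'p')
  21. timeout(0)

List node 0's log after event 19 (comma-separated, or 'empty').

[1] timeout(0) → N0(cand t1 [-])
[2] deliver 0→1 → N1(foll t1 [-])
[3] deliver 1→0 → ∅
[4] deliver 0→2 → N2(foll t1 [-])
[5] deliver 2→0 → N0(lead t1 [-])
[6] propose(0,'p') → N0(lead t1 [p])
[7] deliver 0→3 → N3(foll t1 [-])
[8] deliver 3→0 → ∅
[9] timeout(1) → N1(cand t2 [-])
[10] deliver 1→0 → N0(foll t2 [p])
[11] deliver 0→1 → ∅
[12] deliver 1→3 → N3(foll t2 [-])
[13] deliver 3→1 → ∅
[14] deliver 1→0 → ∅
[15] crash(2) → N2(✗foll t1 [-])
[16] deliver 1→3 → ∅
[17] recover(2) → N2(foll t1 [-])
[18] deliver 2→3 → ∅
[19] timeout(2) → N2(cand t2 [-])

p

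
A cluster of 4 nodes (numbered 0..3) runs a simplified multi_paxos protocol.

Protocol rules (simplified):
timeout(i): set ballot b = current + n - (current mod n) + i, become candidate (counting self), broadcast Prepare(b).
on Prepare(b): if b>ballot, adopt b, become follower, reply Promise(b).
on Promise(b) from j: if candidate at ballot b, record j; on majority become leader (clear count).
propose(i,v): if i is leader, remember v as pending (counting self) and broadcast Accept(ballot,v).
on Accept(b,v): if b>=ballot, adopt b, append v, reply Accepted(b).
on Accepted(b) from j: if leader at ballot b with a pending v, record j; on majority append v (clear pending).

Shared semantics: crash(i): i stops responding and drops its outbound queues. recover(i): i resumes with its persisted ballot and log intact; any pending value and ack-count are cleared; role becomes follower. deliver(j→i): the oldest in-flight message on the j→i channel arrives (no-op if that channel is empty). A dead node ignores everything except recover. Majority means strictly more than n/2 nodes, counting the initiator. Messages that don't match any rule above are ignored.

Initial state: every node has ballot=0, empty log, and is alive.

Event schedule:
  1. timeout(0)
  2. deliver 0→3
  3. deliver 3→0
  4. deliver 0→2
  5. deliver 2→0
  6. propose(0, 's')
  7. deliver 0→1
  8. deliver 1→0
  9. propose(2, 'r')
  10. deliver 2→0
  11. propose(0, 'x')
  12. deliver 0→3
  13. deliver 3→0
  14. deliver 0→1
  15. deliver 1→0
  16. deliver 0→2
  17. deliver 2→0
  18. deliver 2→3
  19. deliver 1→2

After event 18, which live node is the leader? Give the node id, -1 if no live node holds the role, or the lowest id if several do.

0

e1 timeout(0): 0[cand,b=4,-]
e2 deliver 0→3: 3[foll,b=4,-]
e3 deliver 3→0: ·
e4 deliver 0→2: 2[foll,b=4,-]
e5 deliver 2→0: 0[lead,b=4,-]
e6 propose(0,'s'): ·
e7 deliver 0→1: 1[foll,b=4,-]
e8 deliver 1→0: ·
e9 propose(2,'r'): ·
e10 deliver 2→0: ·
e11 propose(0,'x'): ·
e12 deliver 0→3: 3[foll,b=4,s]
e13 deliver 3→0: ·
e14 deliver 0→1: 1[foll,b=4,s]
e15 deliver 1→0: 0[lead,b=4,x]
e16 deliver 0→2: 2[foll,b=4,s]
e17 deliver 2→0: ·
e18 deliver 2→3: ·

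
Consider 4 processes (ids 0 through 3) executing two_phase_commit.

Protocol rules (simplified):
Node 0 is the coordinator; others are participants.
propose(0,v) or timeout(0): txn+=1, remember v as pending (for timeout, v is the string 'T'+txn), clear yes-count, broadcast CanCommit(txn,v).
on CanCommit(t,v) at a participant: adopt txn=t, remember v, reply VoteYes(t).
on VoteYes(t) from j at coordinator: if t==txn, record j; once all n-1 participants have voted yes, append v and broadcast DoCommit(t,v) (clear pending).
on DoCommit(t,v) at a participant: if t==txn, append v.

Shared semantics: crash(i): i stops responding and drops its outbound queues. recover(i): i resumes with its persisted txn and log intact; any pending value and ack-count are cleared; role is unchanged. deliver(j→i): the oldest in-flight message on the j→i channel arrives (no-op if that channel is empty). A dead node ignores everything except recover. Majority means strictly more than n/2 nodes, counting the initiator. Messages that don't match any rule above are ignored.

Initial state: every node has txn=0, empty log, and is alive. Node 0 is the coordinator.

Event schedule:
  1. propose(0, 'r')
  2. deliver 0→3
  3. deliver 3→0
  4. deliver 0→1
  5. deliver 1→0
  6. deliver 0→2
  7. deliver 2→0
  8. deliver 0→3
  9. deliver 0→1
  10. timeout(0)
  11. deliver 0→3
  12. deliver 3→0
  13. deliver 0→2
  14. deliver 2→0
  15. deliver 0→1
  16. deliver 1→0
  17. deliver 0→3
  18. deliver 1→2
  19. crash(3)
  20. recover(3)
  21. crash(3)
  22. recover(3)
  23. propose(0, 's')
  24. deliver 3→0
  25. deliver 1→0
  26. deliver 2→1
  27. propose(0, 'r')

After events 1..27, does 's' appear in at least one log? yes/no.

no

1. propose(0,'r'):  <0:coor t1 ->
2. deliver 0→3:  <3:part t1 ->
3. deliver 3→0:  nop
4. deliver 0→1:  <1:part t1 ->
5. deliver 1→0:  nop
6. deliver 0→2:  <2:part t1 ->
7. deliver 2→0:  <0:coor t1 r>
8. deliver 0→3:  <3:part t1 r>
9. deliver 0→1:  <1:part t1 r>
10. timeout(0):  <0:coor t2 r>
11. deliver 0→3:  <3:part t2 r>
12. deliver 3→0:  nop
13. deliver 0→2:  <2:part t1 r>
14. deliver 2→0:  nop
15. deliver 0→1:  <1:part t2 r>
16. deliver 1→0:  nop
17. deliver 0→3:  nop
18. deliver 1→2:  nop
19. crash(3):  <3:✗part t2 r>
20. recover(3):  <3:part t2 r>
21. crash(3):  <3:✗part t2 r>
22. recover(3):  <3:part t2 r>
23. propose(0,'s'):  <0:coor t3 r>
24. deliver 3→0:  nop
25. deliver 1→0:  nop
26. deliver 2→1:  nop
27. propose(0,'r'):  <0:coor t4 r>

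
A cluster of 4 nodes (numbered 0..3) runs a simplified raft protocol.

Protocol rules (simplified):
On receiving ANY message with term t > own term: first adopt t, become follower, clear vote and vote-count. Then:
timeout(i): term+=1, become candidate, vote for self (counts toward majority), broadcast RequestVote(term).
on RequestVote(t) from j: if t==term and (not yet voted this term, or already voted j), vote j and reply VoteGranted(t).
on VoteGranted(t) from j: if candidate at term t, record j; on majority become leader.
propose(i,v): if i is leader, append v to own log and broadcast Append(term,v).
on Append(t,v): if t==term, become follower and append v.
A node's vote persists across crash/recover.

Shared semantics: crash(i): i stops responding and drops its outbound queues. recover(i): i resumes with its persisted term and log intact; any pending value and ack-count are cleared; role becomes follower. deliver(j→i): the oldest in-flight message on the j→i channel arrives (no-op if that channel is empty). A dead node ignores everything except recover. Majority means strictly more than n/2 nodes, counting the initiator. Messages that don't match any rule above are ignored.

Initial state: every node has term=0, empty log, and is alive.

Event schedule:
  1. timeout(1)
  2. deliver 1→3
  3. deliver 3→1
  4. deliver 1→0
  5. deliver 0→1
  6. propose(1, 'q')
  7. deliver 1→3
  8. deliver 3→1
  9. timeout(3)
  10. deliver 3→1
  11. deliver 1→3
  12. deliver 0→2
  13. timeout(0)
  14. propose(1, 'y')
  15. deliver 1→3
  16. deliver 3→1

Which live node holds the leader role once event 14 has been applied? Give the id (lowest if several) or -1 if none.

-1

1. timeout(1):  <1:cand t1 ->
2. deliver 1→3:  <3:foll t1 ->
3. deliver 3→1:  nop
4. deliver 1→0:  <0:foll t1 ->
5. deliver 0→1:  <1:lead t1 ->
6. propose(1,'q'):  <1:lead t1 q>
7. deliver 1→3:  <3:foll t1 q>
8. deliver 3→1:  nop
9. timeout(3):  <3:cand t2 q>
10. deliver 3→1:  <1:foll t2 q>
11. deliver 1→3:  nop
12. deliver 0→2:  nop
13. timeout(0):  <0:cand t2 ->
14. propose(1,'y'):  nop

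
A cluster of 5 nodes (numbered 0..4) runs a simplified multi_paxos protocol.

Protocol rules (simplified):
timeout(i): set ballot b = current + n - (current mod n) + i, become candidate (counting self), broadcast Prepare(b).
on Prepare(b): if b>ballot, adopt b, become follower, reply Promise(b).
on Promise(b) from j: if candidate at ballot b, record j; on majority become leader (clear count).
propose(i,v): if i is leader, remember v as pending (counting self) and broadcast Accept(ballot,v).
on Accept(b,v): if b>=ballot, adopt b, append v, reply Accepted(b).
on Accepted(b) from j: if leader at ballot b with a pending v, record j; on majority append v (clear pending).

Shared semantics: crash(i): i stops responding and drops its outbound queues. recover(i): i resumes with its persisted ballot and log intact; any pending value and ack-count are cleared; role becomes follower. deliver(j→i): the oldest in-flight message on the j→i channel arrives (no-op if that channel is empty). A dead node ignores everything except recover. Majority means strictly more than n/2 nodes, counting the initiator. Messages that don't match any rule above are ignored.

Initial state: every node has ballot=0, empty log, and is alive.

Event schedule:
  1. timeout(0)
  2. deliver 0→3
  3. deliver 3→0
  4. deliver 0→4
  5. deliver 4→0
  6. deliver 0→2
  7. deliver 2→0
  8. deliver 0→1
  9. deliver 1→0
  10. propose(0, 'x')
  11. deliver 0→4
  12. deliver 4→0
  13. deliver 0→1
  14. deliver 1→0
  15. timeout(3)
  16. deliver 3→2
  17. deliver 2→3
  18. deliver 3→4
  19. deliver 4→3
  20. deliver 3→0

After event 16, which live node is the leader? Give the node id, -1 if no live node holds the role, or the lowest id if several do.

0

1. timeout(0):  <0:cand b5 ->
2. deliver 0→3:  <3:foll b5 ->
3. deliver 3→0:  nop
4. deliver 0→4:  <4:foll b5 ->
5. deliver 4→0:  <0:lead b5 ->
6. deliver 0→2:  <2:foll b5 ->
7. deliver 2→0:  nop
8. deliver 0→1:  <1:foll b5 ->
9. deliver 1→0:  nop
10. propose(0,'x'):  nop
11. deliver 0→4:  <4:foll b5 x>
12. deliver 4→0:  nop
13. deliver 0→1:  <1:foll b5 x>
14. deliver 1→0:  <0:lead b5 x>
15. timeout(3):  <3:cand b13 ->
16. deliver 3→2:  <2:foll b13 ->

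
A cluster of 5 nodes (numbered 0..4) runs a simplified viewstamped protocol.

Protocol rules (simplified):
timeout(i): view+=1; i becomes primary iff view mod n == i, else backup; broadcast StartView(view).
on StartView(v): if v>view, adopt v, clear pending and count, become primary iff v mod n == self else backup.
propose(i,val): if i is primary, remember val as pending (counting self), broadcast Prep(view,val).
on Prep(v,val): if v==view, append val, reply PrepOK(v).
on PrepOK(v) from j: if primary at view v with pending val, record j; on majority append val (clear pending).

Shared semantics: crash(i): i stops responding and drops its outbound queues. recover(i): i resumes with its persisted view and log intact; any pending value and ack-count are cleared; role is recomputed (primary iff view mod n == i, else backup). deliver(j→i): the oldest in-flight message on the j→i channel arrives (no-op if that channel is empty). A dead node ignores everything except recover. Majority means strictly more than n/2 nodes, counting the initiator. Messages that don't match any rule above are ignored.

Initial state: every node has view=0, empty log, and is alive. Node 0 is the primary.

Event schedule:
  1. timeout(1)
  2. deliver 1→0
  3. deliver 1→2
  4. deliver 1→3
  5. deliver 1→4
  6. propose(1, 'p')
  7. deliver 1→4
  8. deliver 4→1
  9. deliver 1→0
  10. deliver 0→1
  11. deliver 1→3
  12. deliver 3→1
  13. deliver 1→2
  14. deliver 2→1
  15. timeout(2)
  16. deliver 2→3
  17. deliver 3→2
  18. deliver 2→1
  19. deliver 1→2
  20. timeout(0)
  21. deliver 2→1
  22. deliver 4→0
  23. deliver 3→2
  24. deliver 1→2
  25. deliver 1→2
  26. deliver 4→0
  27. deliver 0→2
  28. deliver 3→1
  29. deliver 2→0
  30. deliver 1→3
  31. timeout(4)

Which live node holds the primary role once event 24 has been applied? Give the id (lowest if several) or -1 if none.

e1 timeout(1): 1[prim,v=1,-]
e2 deliver 1→0: 0[back,v=1,-]
e3 deliver 1→2: 2[back,v=1,-]
e4 deliver 1→3: 3[back,v=1,-]
e5 deliver 1→4: 4[back,v=1,-]
e6 propose(1,'p'): ·
e7 deliver 1→4: 4[back,v=1,p]
e8 deliver 4→1: ·
e9 deliver 1→0: 0[back,v=1,p]
e10 deliver 0→1: 1[prim,v=1,p]
e11 deliver 1→3: 3[back,v=1,p]
e12 deliver 3→1: ·
e13 deliver 1→2: 2[back,v=1,p]
e14 deliver 2→1: ·
e15 timeout(2): 2[prim,v=2,p]
e16 deliver 2→3: 3[back,v=2,p]
e17 deliver 3→2: ·
e18 deliver 2→1: 1[back,v=2,p]
e19 deliver 1→2: ·
e20 timeout(0): 0[back,v=2,p]
e21 deliver 2→1: ·
e22 deliver 4→0: ·
e23 deliver 3→2: ·
e24 deliver 1→2: ·

2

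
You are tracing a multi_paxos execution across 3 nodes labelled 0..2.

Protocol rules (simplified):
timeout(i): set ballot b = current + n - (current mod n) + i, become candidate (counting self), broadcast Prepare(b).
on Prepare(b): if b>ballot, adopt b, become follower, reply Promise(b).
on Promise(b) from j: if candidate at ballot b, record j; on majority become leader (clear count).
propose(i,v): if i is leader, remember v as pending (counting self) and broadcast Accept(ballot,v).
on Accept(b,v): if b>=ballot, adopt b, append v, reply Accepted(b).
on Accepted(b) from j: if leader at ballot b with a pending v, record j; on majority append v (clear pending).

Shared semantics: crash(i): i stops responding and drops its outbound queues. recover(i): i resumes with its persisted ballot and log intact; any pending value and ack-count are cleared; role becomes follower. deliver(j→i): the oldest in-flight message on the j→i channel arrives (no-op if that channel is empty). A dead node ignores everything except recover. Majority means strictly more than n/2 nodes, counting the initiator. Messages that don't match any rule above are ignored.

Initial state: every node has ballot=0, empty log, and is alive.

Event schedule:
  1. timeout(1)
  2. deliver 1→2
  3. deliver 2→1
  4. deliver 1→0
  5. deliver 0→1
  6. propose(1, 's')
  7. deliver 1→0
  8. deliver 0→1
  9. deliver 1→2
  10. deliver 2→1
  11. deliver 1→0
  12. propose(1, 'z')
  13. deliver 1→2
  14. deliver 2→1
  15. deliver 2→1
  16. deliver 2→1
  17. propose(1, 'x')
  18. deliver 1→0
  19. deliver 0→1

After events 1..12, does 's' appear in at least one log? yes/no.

yes

after 1 — timeout(1): n1:cand/b4/[-]
after 2 — deliver 1→2: n2:foll/b4/[-]
after 3 — deliver 2→1: n1:lead/b4/[-]
after 4 — deliver 1→0: n0:foll/b4/[-]
after 5 — deliver 0→1: ·
after 6 — propose(1,'s'): ·
after 7 — deliver 1→0: n0:foll/b4/[s]
after 8 — deliver 0→1: n1:lead/b4/[s]
after 9 — deliver 1→2: n2:foll/b4/[s]
after 10 — deliver 2→1: ·
after 11 — deliver 1→0: ·
after 12 — propose(1,'z'): ·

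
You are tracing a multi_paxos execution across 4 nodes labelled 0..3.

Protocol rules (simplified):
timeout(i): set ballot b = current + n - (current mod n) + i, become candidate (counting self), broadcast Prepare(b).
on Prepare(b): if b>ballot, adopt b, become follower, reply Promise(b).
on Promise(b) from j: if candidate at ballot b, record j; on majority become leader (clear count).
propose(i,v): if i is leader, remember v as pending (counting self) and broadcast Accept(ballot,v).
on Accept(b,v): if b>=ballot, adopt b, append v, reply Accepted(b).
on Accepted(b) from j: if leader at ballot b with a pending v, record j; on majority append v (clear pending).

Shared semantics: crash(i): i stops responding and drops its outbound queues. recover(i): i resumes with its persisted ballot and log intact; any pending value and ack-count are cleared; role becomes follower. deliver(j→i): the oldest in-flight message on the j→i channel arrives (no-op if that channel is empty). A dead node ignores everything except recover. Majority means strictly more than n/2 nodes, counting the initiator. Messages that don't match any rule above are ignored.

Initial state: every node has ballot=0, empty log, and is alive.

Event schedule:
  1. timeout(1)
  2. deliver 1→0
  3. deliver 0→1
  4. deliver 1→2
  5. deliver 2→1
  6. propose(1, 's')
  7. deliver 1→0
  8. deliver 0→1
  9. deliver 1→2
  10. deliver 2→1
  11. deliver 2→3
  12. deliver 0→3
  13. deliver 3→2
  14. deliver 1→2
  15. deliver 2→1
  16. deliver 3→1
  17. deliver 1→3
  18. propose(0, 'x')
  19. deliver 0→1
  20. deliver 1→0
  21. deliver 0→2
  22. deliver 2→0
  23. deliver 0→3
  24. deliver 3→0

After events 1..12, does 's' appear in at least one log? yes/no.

yes

1. timeout(1):  <1:cand b5 ->
2. deliver 1→0:  <0:foll b5 ->
3. deliver 0→1:  nop
4. deliver 1→2:  <2:foll b5 ->
5. deliver 2→1:  <1:lead b5 ->
6. propose(1,'s'):  nop
7. deliver 1→0:  <0:foll b5 s>
8. deliver 0→1:  nop
9. deliver 1→2:  <2:foll b5 s>
10. deliver 2→1:  <1:lead b5 s>
11. deliver 2→3:  nop
12. deliver 0→3:  nop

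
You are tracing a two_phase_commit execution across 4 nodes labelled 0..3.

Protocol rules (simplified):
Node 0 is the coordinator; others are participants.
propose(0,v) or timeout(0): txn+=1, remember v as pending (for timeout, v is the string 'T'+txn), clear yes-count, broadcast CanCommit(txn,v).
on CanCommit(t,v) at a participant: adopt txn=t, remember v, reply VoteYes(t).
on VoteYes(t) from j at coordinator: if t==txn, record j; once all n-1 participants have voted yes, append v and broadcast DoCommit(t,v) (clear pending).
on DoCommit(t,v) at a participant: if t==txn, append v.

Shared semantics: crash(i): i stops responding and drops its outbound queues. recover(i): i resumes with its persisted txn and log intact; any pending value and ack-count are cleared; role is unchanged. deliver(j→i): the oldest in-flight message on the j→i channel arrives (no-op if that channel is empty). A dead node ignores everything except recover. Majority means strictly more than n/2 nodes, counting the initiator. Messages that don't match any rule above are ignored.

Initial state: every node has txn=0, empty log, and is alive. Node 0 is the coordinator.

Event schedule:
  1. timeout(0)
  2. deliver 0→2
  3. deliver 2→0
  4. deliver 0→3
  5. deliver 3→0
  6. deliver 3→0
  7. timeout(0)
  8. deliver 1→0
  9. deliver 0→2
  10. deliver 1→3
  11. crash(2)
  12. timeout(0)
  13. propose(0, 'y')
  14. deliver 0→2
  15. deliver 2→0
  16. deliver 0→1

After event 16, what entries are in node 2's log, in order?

step 1 timeout(0): 0={coor,t=1,log=-}
step 2 deliver 0→2: 2={part,t=1,log=-}
step 3 deliver 2→0: —
step 4 deliver 0→3: 3={part,t=1,log=-}
step 5 deliver 3→0: —
step 6 deliver 3→0: —
step 7 timeout(0): 0={coor,t=2,log=-}
step 8 deliver 1→0: —
step 9 deliver 0→2: 2={part,t=2,log=-}
step 10 deliver 1→3: —
step 11 crash(2): 2={✗part,t=2,log=-}
step 12 timeout(0): 0={coor,t=3,log=-}
step 13 propose(0,'y'): 0={coor,t=4,log=-}
step 14 deliver 0→2: —
step 15 deliver 2→0: —
step 16 deliver 0→1: 1={part,t=1,log=-}

empty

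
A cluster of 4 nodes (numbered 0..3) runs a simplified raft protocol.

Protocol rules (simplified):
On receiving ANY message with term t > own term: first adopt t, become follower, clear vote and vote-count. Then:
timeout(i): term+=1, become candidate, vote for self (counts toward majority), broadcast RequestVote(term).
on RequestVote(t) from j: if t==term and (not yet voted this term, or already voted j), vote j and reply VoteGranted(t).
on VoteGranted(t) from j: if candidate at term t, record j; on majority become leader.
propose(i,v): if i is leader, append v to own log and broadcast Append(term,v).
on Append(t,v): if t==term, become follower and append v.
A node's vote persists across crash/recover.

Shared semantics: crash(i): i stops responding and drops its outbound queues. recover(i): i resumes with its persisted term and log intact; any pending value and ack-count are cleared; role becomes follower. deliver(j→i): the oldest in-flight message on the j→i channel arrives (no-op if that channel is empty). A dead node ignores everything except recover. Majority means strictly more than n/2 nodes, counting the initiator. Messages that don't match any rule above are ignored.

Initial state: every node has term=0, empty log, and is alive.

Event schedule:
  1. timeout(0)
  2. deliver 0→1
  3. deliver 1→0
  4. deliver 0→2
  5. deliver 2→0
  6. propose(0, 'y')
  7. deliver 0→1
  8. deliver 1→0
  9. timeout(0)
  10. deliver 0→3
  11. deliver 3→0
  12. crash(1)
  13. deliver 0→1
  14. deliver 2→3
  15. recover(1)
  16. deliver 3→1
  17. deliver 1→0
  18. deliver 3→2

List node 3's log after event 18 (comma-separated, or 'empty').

empty

e1 timeout(0): 0[cand,t=1,-]
e2 deliver 0→1: 1[foll,t=1,-]
e3 deliver 1→0: ·
e4 deliver 0→2: 2[foll,t=1,-]
e5 deliver 2→0: 0[lead,t=1,-]
e6 propose(0,'y'): 0[lead,t=1,y]
e7 deliver 0→1: 1[foll,t=1,y]
e8 deliver 1→0: ·
e9 timeout(0): 0[cand,t=2,y]
e10 deliver 0→3: 3[foll,t=1,-]
e11 deliver 3→0: ·
e12 crash(1): 1[✗foll,t=1,y]
e13 deliver 0→1: ·
e14 deliver 2→3: ·
e15 recover(1): 1[foll,t=1,y]
e16 deliver 3→1: ·
e17 deliver 1→0: ·
e18 deliver 3→2: ·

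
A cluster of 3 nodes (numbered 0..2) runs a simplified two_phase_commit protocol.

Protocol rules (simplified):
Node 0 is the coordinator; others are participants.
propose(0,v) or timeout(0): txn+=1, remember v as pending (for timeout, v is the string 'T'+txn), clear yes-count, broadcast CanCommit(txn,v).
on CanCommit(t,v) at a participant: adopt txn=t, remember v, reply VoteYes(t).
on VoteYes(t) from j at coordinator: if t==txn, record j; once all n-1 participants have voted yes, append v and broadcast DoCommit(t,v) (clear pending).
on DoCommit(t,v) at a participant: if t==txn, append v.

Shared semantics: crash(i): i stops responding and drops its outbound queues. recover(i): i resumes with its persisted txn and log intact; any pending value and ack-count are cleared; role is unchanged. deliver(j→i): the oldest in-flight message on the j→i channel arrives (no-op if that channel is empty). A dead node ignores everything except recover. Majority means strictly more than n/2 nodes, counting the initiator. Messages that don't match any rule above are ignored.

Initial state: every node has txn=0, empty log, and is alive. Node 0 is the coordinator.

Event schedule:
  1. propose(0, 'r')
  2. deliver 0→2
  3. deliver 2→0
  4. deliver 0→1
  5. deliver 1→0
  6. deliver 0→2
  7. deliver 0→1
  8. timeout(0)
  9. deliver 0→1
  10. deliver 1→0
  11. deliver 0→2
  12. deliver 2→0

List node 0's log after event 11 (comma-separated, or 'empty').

r

step 1 propose(0,'r'): 0={coor,t=1,log=-}
step 2 deliver 0→2: 2={part,t=1,log=-}
step 3 deliver 2→0: —
step 4 deliver 0→1: 1={part,t=1,log=-}
step 5 deliver 1→0: 0={coor,t=1,log=r}
step 6 deliver 0→2: 2={part,t=1,log=r}
step 7 deliver 0→1: 1={part,t=1,log=r}
step 8 timeout(0): 0={coor,t=2,log=r}
step 9 deliver 0→1: 1={part,t=2,log=r}
step 10 deliver 1→0: —
step 11 deliver 0→2: 2={part,t=2,log=r}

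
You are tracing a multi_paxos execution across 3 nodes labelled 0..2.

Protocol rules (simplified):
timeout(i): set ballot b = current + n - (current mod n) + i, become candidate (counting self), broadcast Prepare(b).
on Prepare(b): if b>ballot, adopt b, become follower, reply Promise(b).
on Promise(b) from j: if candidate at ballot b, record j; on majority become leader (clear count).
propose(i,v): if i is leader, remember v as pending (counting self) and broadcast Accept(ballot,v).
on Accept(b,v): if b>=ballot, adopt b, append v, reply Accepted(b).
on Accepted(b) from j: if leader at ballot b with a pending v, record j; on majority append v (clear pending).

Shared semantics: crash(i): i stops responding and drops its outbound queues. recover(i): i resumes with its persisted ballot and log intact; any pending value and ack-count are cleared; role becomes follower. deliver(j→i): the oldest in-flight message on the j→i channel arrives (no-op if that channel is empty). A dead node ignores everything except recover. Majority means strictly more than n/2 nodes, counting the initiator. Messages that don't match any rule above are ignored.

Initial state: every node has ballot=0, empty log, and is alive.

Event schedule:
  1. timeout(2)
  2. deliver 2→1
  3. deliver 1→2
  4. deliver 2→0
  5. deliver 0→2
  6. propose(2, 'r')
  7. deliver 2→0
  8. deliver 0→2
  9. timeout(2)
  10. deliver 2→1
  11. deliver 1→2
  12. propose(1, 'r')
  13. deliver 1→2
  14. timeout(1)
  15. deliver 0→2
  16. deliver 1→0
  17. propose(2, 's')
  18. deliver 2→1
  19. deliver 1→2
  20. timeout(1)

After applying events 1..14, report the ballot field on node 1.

step 1 timeout(2): 2={cand,b=5,log=-}
step 2 deliver 2→1: 1={foll,b=5,log=-}
step 3 deliver 1→2: 2={lead,b=5,log=-}
step 4 deliver 2→0: 0={foll,b=5,log=-}
step 5 deliver 0→2: —
step 6 propose(2,'r'): —
step 7 deliver 2→0: 0={foll,b=5,log=r}
step 8 deliver 0→2: 2={lead,b=5,log=r}
step 9 timeout(2): 2={cand,b=8,log=r}
step 10 deliver 2→1: 1={foll,b=5,log=r}
step 11 deliver 1→2: —
step 12 propose(1,'r'): —
step 13 deliver 1→2: —
step 14 timeout(1): 1={cand,b=7,log=r}

7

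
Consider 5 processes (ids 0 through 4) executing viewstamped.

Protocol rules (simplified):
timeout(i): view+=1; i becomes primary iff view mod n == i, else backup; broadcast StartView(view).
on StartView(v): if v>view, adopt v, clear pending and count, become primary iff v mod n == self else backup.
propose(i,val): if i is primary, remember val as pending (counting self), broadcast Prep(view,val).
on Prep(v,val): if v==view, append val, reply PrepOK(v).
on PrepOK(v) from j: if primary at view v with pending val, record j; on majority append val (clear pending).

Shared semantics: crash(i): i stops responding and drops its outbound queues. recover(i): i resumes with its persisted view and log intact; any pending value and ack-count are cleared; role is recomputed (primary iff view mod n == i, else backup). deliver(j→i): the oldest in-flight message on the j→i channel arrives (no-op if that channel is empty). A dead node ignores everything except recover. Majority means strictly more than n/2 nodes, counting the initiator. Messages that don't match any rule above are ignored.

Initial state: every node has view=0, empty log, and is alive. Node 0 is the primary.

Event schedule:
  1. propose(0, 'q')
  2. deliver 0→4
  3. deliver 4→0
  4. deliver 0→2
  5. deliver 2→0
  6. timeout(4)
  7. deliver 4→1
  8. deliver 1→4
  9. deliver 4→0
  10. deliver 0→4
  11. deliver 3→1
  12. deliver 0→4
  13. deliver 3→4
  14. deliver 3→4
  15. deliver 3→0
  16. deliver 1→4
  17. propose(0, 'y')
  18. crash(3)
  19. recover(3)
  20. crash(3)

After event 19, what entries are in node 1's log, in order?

empty

e1 propose(0,'q'): ·
e2 deliver 0→4: 4[back,v=0,q]
e3 deliver 4→0: ·
e4 deliver 0→2: 2[back,v=0,q]
e5 deliver 2→0: 0[prim,v=0,q]
e6 timeout(4): 4[back,v=1,q]
e7 deliver 4→1: 1[prim,v=1,-]
e8 deliver 1→4: ·
e9 deliver 4→0: 0[back,v=1,q]
e10 deliver 0→4: ·
e11 deliver 3→1: ·
e12 deliver 0→4: ·
e13 deliver 3→4: ·
e14 deliver 3→4: ·
e15 deliver 3→0: ·
e16 deliver 1→4: ·
e17 propose(0,'y'): ·
e18 crash(3): 3[✗back,v=0,-]
e19 recover(3): 3[back,v=0,-]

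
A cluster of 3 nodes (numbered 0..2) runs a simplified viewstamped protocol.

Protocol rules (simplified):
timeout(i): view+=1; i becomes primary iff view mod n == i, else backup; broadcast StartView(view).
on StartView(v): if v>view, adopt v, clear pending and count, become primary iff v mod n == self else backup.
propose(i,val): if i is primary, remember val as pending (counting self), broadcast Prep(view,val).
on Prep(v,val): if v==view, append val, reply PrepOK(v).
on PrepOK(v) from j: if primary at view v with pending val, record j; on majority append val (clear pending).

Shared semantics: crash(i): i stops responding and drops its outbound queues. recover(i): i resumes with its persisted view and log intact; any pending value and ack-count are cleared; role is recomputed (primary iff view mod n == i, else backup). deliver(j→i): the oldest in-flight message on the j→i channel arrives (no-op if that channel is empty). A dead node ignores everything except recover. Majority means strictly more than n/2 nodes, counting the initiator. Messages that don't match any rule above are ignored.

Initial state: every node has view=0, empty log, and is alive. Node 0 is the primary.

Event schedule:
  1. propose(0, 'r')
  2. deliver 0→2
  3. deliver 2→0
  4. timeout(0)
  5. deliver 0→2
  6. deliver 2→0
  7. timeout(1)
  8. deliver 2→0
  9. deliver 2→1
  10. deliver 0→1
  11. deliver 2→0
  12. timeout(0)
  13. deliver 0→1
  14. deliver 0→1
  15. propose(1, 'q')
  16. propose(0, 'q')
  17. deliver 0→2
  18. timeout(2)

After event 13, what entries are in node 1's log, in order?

after 1 — propose(0,'r'): ·
after 2 — deliver 0→2: n2:back/v0/[r]
after 3 — deliver 2→0: n0:prim/v0/[r]
after 4 — timeout(0): n0:back/v1/[r]
after 5 — deliver 0→2: n2:back/v1/[r]
after 6 — deliver 2→0: ·
after 7 — timeout(1): n1:prim/v1/[-]
after 8 — deliver 2→0: ·
after 9 — deliver 2→1: ·
after 10 — deliver 0→1: ·
after 11 — deliver 2→0: ·
after 12 — timeout(0): n0:back/v2/[r]
after 13 — deliver 0→1: ·

empty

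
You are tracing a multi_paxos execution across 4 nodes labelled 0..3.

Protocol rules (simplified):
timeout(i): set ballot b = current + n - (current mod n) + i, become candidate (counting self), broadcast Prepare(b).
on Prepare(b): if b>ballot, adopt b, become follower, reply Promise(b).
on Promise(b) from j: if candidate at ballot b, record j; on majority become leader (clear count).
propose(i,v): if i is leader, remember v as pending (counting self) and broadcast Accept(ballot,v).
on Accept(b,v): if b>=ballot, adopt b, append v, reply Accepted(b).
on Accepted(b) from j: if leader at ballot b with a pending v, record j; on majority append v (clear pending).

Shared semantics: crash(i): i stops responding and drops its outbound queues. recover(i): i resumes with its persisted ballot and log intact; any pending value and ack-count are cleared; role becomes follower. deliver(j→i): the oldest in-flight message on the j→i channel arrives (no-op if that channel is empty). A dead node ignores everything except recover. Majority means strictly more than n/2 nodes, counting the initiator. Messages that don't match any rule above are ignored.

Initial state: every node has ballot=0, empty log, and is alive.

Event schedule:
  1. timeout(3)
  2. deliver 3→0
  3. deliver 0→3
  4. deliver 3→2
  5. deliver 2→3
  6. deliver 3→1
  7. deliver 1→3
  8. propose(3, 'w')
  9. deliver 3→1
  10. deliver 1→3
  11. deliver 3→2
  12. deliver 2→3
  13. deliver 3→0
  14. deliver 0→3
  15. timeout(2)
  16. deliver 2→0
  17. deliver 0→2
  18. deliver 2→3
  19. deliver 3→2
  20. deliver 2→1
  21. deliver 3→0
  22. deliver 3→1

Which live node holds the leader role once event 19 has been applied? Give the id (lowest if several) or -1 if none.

[1] timeout(3) → N3(cand b7 [-])
[2] deliver 3→0 → N0(foll b7 [-])
[3] deliver 0→3 → ∅
[4] deliver 3→2 → N2(foll b7 [-])
[5] deliver 2→3 → N3(lead b7 [-])
[6] deliver 3→1 → N1(foll b7 [-])
[7] deliver 1→3 → ∅
[8] propose(3,'w') → ∅
[9] deliver 3→1 → N1(foll b7 [w])
[10] deliver 1→3 → ∅
[11] deliver 3→2 → N2(foll b7 [w])
[12] deliver 2→3 → N3(lead b7 [w])
[13] deliver 3→0 → N0(foll b7 [w])
[14] deliver 0→3 → ∅
[15] timeout(2) → N2(cand b10 [w])
[16] deliver 2→0 → N0(foll b10 [w])
[17] deliver 0→2 → ∅
[18] deliver 2→3 → N3(foll b10 [w])
[19] deliver 3→2 → N2(lead b10 [w])

2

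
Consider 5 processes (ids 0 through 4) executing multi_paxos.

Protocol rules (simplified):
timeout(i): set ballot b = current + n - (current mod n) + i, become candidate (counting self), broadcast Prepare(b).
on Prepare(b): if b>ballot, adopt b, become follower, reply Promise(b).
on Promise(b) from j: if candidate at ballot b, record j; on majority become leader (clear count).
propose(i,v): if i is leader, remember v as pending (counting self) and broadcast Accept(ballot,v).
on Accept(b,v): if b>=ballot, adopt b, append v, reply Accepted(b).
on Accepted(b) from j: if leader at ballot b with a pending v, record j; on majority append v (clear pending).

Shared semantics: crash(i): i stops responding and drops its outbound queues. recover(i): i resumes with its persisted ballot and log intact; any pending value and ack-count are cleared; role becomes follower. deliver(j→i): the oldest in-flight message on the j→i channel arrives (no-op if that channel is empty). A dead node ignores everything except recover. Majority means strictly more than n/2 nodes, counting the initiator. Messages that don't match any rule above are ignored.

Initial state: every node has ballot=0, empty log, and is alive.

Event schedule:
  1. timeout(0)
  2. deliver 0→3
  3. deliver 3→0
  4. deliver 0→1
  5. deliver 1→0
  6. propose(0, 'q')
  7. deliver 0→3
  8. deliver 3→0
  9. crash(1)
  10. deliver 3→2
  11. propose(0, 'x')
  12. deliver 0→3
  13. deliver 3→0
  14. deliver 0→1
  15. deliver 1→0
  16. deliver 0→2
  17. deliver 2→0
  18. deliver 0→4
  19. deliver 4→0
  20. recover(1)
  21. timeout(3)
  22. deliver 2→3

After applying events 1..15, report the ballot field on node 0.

5

[1] timeout(0) → N0(cand b5 [-])
[2] deliver 0→3 → N3(foll b5 [-])
[3] deliver 3→0 → ∅
[4] deliver 0→1 → N1(foll b5 [-])
[5] deliver 1→0 → N0(lead b5 [-])
[6] propose(0,'q') → ∅
[7] deliver 0→3 → N3(foll b5 [q])
[8] deliver 3→0 → ∅
[9] crash(1) → N1(✗foll b5 [-])
[10] deliver 3→2 → ∅
[11] propose(0,'x') → ∅
[12] deliver 0→3 → N3(foll b5 [q,x])
[13] deliver 3→0 → ∅
[14] deliver 0→1 → ∅
[15] deliver 1→0 → ∅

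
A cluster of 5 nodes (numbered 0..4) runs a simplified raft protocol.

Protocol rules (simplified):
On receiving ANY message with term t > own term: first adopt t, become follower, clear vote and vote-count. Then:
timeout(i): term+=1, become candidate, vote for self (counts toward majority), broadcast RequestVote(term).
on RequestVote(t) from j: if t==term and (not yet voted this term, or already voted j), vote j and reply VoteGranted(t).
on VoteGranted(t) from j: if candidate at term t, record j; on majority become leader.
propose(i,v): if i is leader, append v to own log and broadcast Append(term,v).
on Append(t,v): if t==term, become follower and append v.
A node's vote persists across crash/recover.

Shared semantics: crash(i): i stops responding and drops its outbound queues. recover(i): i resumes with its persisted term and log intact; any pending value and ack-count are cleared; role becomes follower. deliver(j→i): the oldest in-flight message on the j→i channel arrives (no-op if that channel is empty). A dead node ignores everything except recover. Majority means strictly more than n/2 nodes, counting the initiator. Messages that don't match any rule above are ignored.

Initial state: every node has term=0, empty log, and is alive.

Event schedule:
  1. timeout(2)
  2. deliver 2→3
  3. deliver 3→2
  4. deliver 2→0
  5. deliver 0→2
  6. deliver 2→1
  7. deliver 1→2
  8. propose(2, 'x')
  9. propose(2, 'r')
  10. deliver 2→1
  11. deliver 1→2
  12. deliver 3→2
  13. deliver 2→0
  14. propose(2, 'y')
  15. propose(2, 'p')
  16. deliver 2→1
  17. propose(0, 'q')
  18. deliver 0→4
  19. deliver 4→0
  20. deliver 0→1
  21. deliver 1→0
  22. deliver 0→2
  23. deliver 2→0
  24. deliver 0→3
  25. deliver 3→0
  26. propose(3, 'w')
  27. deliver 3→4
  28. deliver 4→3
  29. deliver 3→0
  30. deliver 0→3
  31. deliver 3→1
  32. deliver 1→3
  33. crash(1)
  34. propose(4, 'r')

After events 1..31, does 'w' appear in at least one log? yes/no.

e1 timeout(2): 2[cand,t=1,-]
e2 deliver 2→3: 3[foll,t=1,-]
e3 deliver 3→2: ·
e4 deliver 2→0: 0[foll,t=1,-]
e5 deliver 0→2: 2[lead,t=1,-]
e6 deliver 2→1: 1[foll,t=1,-]
e7 deliver 1→2: ·
e8 propose(2,'x'): 2[lead,t=1,x]
e9 propose(2,'r'): 2[lead,t=1,x,r]
e10 deliver 2→1: 1[foll,t=1,x]
e11 deliver 1→2: ·
e12 deliver 3→2: ·
e13 deliver 2→0: 0[foll,t=1,x]
e14 propose(2,'y'): 2[lead,t=1,x,r,y]
e15 propose(2,'p'): 2[lead,t=1,x,r,y,p]
e16 deliver 2→1: 1[foll,t=1,x,r]
e17 propose(0,'q'): ·
e18 deliver 0→4: ·
e19 deliver 4→0: ·
e20 deliver 0→1: ·
e21 deliver 1→0: ·
e22 deliver 0→2: ·
e23 deliver 2→0: 0[foll,t=1,x,r]
e24 deliver 0→3: ·
e25 deliver 3→0: ·
e26 propose(3,'w'): ·
e27 deliver 3→4: ·
e28 deliver 4→3: ·
e29 deliver 3→0: ·
e30 deliver 0→3: ·
e31 deliver 3→1: ·

no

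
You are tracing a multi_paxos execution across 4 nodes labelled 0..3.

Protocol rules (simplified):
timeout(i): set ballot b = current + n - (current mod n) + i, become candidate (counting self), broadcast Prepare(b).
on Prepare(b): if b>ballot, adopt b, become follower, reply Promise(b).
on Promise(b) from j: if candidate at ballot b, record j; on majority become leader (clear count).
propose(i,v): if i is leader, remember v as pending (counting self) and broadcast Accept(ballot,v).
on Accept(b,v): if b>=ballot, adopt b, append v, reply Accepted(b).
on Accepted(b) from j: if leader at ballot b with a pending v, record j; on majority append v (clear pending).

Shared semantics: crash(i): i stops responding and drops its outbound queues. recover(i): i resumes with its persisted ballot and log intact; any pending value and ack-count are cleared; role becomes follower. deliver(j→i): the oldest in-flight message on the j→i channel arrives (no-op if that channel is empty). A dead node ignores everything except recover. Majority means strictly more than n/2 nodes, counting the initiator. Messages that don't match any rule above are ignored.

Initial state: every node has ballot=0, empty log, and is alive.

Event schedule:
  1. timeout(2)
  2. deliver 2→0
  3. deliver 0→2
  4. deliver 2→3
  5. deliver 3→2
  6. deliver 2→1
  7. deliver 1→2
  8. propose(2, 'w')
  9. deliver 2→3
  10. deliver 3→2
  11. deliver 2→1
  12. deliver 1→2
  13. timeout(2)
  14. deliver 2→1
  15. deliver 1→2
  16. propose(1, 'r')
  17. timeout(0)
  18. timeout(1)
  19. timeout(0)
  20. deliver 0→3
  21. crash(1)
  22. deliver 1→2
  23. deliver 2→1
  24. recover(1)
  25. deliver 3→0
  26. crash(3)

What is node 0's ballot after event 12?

6

step 1 timeout(2): 2={cand,b=6,log=-}
step 2 deliver 2→0: 0={foll,b=6,log=-}
step 3 deliver 0→2: —
step 4 deliver 2→3: 3={foll,b=6,log=-}
step 5 deliver 3→2: 2={lead,b=6,log=-}
step 6 deliver 2→1: 1={foll,b=6,log=-}
step 7 deliver 1→2: —
step 8 propose(2,'w'): —
step 9 deliver 2→3: 3={foll,b=6,log=w}
step 10 deliver 3→2: —
step 11 deliver 2→1: 1={foll,b=6,log=w}
step 12 deliver 1→2: 2={lead,b=6,log=w}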